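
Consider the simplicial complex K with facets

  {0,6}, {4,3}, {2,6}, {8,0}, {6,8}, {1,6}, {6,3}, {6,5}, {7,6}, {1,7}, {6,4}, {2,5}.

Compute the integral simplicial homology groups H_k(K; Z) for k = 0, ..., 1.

H_0 ≅ Z,  H_1 ≅ Z^4.

Take the total order 0 < 1 < 2 < 3 < 4 < 5 < 6 < 7 < 8 on the vertex set. Then K (dimension 1) consists of the simplices:

  0-simplices (9): [0], [1], [2], [3], [4], [5], [6], [7], [8]
  1-simplices (12): [0,6], [0,8], [1,6], [1,7], [2,5], [2,6], [3,4], [3,6], [4,6], [5,6], [6,7], [6,8]

Hence C_0 ≅ Z^9, C_1 ≅ Z^12.

The boundary map ∂_1: C_1 → C_0 is given by ∂[p,q] = [q] − [p].
The resulting 9×12 matrix has rank 8, and its Smith normal form has invariant factors (1,1,1,1,1,1,1,1).

From H_k ≅ ker(∂_k) / im(∂_{k+1}) we obtain:

  H_0: rank C_0 − rank ∂_1 = 9 − 8 = 1, and the invariant factors of ∂_1 are all 1, so H_0 = Z.
  H_1: rank ker ∂_1 − rank ∂_2 = (12 − 8) − 0 = 4, and there is no ∂_2, so H_1 = Z^4.

As a check, the Euler characteristic is 9 − 12 = -3, which agrees with 1 − 4 = -3.
(K is a triangulation of a wedge of 4 circles.)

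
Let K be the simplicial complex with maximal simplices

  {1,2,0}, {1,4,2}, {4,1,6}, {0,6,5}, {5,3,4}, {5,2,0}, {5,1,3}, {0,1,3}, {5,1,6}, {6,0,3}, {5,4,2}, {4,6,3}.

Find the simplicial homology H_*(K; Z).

Order the vertices as 0 < 1 < 2 < 3 < 4 < 5 < 6. Listing each simplex with vertices in this order, K has dimension 2 with simplices:

  0-simplices (7): [0], [1], [2], [3], [4], [5], [6]
  1-simplices (18): [0,1], [0,2], [0,3], [0,5], [0,6], [1,2], [1,3], [1,4], [1,5], [1,6], [2,4], [2,5], [3,4], [3,5], [3,6], [4,5], [4,6], [5,6]
  2-simplices (12): [0,1,2], [0,1,3], [0,2,5], [0,3,6], [0,5,6], [1,2,4], [1,3,5], [1,4,6], [1,5,6], [2,4,5], [3,4,5], [3,4,6]

giving chain groups C_0 ≅ Z^7, C_1 ≅ Z^18, C_2 ≅ Z^12.

∂_1: C_1 → C_0 sends each edge [p,q] (with p < q) to q − p.
The resulting 7×18 matrix has rank 6, and its Smith normal form has invariant factors (1,1,1,1,1,1).

Boundary ∂_2: C_2 → C_1 maps a triangle to the signed sum of its edges. For instance
  ∂[0,1,3] = [1,3] − [0,3] + [0,1],
  ∂[1,4,6] = [4,6] − [1,6] + [1,4].
The 18×12 boundary matrix has rank 12 and Smith normal form diag(1,1,1,1,1,1,1,1,1,1,1,2).

Computing H_k = (kernel of ∂_k) / (image of ∂_{k+1}):

  H_0: rank C_0 − rank ∂_1 = 7 − 6 = 1, and the invariant factors of ∂_1 are all 1, so H_0 ≅ Z.
  H_1: rank ker ∂_1 − rank ∂_2 = (18 − 6) − 12 = 0, and ∂_2 has invariant factor 2 > 1, so H_1 ≅ Z_2.
  H_2: rank ker ∂_2 − rank ∂_3 = (12 − 12) − 0 = 0, and there is no ∂_3, so H_2 ≅ 0.

As a check, the Euler characteristic is 7 − 18 + 12 = 1, which agrees with 1 − 0 + 0 = 1.
(K is a triangulation of the real projective plane RP^2.)

H_0 ≅ Z,  H_1 ≅ Z_2,  H_2 = 0.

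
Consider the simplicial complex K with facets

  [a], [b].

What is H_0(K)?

K has 2 vertices.
rank ∂_0 = 0, rank ∂_1 = 0 ⇒ b_0 = 2 − 0 − 0 = 2. So H_0 = Z^2.

H_0 = Z^2.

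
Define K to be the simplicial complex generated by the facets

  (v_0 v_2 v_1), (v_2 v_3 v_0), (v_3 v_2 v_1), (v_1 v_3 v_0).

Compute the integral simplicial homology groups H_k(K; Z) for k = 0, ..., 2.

Take the total order v_0 < v_1 < v_2 < v_3 on the vertex set. Then K (dimension 2) consists of the simplices:

  0-simplices (4): [v_0], [v_1], [v_2], [v_3]
  1-simplices (6): [v_0,v_1], [v_0,v_2], [v_0,v_3], [v_1,v_2], [v_1,v_3], [v_2,v_3]
  2-simplices (4): [v_0,v_1,v_2], [v_0,v_1,v_3], [v_0,v_2,v_3], [v_1,v_2,v_3]

so the chain groups are C_0 ≅ Z^4, C_1 ≅ Z^6, C_2 ≅ Z^4.

The boundary map ∂_1: C_1 → C_0 is given by ∂[p,q] = [q] − [p].
As a 4×6 matrix over Z this has rank 3, with invariant factors (1,1,1).

The boundary map ∂_2: C_2 → C_1 maps a triangle to the signed sum of its edges. For instance
  ∂[v_0,v_1,v_2] = [v_1,v_2] − [v_0,v_2] + [v_0,v_1],
  ∂[v_1,v_2,v_3] = [v_2,v_3] − [v_1,v_3] + [v_1,v_2].
This gives a 6×4 integer matrix of rank 3; reducing to Smith normal form yields diagonal entries (1,1,1).

Computing H_k = (kernel of ∂_k) / (image of ∂_{k+1}):

  H_0: rank C_0 − rank ∂_1 = 4 − 3 = 1, and the invariant factors of ∂_1 are all 1, so H_0 ≅ Z.
  H_1: rank ker ∂_1 − rank ∂_2 = (6 − 3) − 3 = 0, and the invariant factors of ∂_2 are all 1, so H_1 ≅ 0.
  H_2: rank ker ∂_2 − rank ∂_3 = (4 − 3) − 0 = 1, and there is no ∂_3, so H_2 ≅ Z.

(K is a triangulation of the 2-sphere S^2.)

H_0 = Z,  H_1 = 0,  H_2 = Z.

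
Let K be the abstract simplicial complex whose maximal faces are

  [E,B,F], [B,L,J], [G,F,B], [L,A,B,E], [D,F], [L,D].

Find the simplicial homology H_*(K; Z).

We work with the vertex ordering A < B < D < E < F < G < J < L. The simplices of K, each written with vertices in increasing order, are:

  0-simplices (8): A, B, D, E, F, G, J, L
  1-simplices (14): AB, AE, AL, BE, BF, BG, BJ, BL, DF, DL, EF, EL, FG, JL
  2-simplices (7): ABE, ABL, AEL, BEF, BEL, BFG, BJL
  3-simplices (1): ABEL

giving chain groups C_0 ≅ Z^8, C_1 ≅ Z^14, C_2 ≅ Z^7, C_3 ≅ Z^1.

∂_1: C_1 → C_0 sends each edge [p,q] (with p < q) to q − p.
The 8×14 boundary matrix has rank 7 and Smith normal form diag(1,1,1,1,1,1,1).

Boundary ∂_2: C_2 → C_1 sends each 2-simplex [p,q,r] to [q,r] − [p,r] + [p,q]. For instance
  ∂BFG = FG − BG + BF,
  ∂ABE = BE − AE + AB.
As a 14×7 matrix over Z this has rank 6, with invariant factors (1,1,1,1,1,1).

∂_3: C_3 → C_2 sends each 3-simplex σ to the alternating sum Σ_i (−1)^i (σ with its i-th vertex removed). For instance
  ∂ABEL = BEL − AEL + ABL − ABE.
The 7×1 boundary matrix has rank 1 and Smith normal form diag(1).

From H_k ≅ ker(∂_k) / im(∂_{k+1}) we obtain:

  H_0: rank C_0 − rank ∂_1 = 8 − 7 = 1, and the invariant factors of ∂_1 are all 1, so H_0 ≅ Z.
  H_1: rank ker ∂_1 − rank ∂_2 = (14 − 7) − 6 = 1, and the invariant factors of ∂_2 are all 1, so H_1 ≅ Z.
  H_2: rank ker ∂_2 − rank ∂_3 = (7 − 6) − 1 = 0, and the invariant factors of ∂_3 are all 1, so H_2 ≅ 0.
  H_3: rank ker ∂_3 − rank ∂_4 = (1 − 1) − 0 = 0, and there is no ∂_4, so H_3 ≅ 0.

H_0 ≅ Z,  H_1 ≅ Z,  H_2 = 0,  H_3 = 0.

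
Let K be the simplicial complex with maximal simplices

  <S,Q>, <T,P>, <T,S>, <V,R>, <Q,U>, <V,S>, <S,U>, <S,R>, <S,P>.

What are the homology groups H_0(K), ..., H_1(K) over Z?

H_0 = Z,  H_1 = Z^3.

K has 7 vertices, 9 edges.
rank ∂_0 = 0, rank ∂_1 = 6 ⇒ b_0 = 7 − 0 − 6 = 1; all invariant factors of ∂_1 are 1 so no torsion. So H_0 = Z.
rank ∂_1 = 6, rank ∂_2 = 0 ⇒ b_1 = 9 − 6 − 0 = 3. So H_1 = Z^3.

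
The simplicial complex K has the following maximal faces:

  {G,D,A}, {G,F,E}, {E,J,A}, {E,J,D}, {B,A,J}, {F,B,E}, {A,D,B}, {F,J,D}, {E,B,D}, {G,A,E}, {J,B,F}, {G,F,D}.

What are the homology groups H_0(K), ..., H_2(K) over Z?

Take the total order A < B < D < E < F < G < J on the vertex set. Then K (dimension 2) consists of the simplices:

  0-simplices (7): A, B, D, E, F, G, J
  1-simplices (18): AB, AD, AE, AG, AJ, BD, BE, BF, BJ, DE, DF, DG, DJ, EF, EG, EJ, FG, FJ
  2-simplices (12): ABD, ABJ, ADG, AEG, AEJ, BDE, BEF, BFJ, DEJ, DFG, DFJ, EFG

Hence C_0 ≅ Z^7, C_1 ≅ Z^18, C_2 ≅ Z^12.

Boundary ∂_1: C_1 → C_0 sends each edge [p,q] (with p < q) to q − p. For instance
  ∂DE = E − D.
The resulting 7×18 matrix has rank 6, and its Smith normal form has invariant factors (1,1,1,1,1,1).

Boundary ∂_2: C_2 → C_1 sends each 2-simplex [p,q,r] to [q,r] − [p,r] + [p,q]. For instance
  ∂BEF = EF − BF + BE,
  ∂ADG = DG − AG + AD.
As a 18×12 matrix over Z this has rank 12, with invariant factors (1,1,1,1,1,1,1,1,1,1,1,2).

Reading off H_k = ker ∂_k / im ∂_{k+1}:

  H_0: rank C_0 − rank ∂_1 = 7 − 6 = 1, and the invariant factors of ∂_1 are all 1, so H_0 = Z.
  H_1: rank ker ∂_1 − rank ∂_2 = (18 − 6) − 12 = 0, and ∂_2 has invariant factor 2 > 1, so H_1 = Z/2.
  H_2: rank ker ∂_2 − rank ∂_3 = (12 − 12) − 0 = 0, and there is no ∂_3, so H_2 = 0.

As a check, the Euler characteristic is 7 − 18 + 12 = 1, which agrees with 1 − 0 + 0 = 1.
(K is a triangulation of the real projective plane RP^2.)

H_0 = Z,  H_1 = Z/2,  H_2 = 0.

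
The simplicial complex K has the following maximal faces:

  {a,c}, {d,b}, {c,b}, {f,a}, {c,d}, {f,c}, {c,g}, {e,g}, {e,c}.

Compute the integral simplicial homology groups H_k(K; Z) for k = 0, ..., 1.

Take the total order a < b < c < d < e < f < g on the vertex set. Then K (dimension 1) consists of the simplices:

  0-simplices (7): a, b, c, d, e, f, g
  1-simplices (9): ac, af, bc, bd, cd, ce, cf, cg, eg

so the chain groups are C_0 ≅ Z^7, C_1 ≅ Z^9.

Boundary ∂_1: C_1 → C_0 is given by ∂[p,q] = [q] − [p]. For instance
  ∂cd = d − c.
The resulting 7×9 matrix has rank 6, and its Smith normal form has invariant factors (1,1,1,1,1,1).

Computing H_k = (kernel of ∂_k) / (image of ∂_{k+1}):

  H_0: rank C_0 − rank ∂_1 = 7 − 6 = 1, and the invariant factors of ∂_1 are all 1, so H_0 ≅ Z.
  H_1: rank ker ∂_1 − rank ∂_2 = (9 − 6) − 0 = 3, and there is no ∂_2, so H_1 ≅ Z^3.

H_0 ≅ Z,  H_1 ≅ Z^3.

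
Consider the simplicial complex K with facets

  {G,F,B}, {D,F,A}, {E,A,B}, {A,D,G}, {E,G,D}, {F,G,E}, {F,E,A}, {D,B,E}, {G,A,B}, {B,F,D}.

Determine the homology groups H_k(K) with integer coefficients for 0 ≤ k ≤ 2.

H_0 = Z,  H_1 = Z/2,  H_2 = 0.

Take the total order A < B < D < E < F < G on the vertex set. Then K (dimension 2) consists of the simplices:

  0-simplices (6): A, B, D, E, F, G
  1-simplices (15): AB, AD, AE, AF, AG, BD, BE, BF, BG, DE, DF, DG, EF, EG, FG
  2-simplices (10): ABE, ABG, ADF, ADG, AEF, BDE, BDF, BFG, DEG, EFG

giving chain groups C_0 ≅ Z^6, C_1 ≅ Z^15, C_2 ≅ Z^10.

Boundary ∂_1: C_1 → C_0 maps an edge to its endpoints' difference, ∂[p,q] = q − p. For instance
  ∂AE = E − A.
The 6×15 boundary matrix has rank 5 and Smith normal form diag(1,1,1,1,1).

The boundary map ∂_2: C_2 → C_1 acts by ∂[p,q,r] = [q,r] − [p,r] + [p,q]. For instance
  ∂ADF = DF − AF + AD,
  ∂AEF = EF − AF + AE.
As a 15×10 matrix over Z this has rank 10, with invariant factors (1,1,1,1,1,1,1,1,1,2).

From H_k ≅ ker(∂_k) / im(∂_{k+1}) we obtain:

  H_0: rank C_0 − rank ∂_1 = 6 − 5 = 1, and the invariant factors of ∂_1 are all 1, so H_0 = Z.
  H_1: rank ker ∂_1 − rank ∂_2 = (15 − 5) − 10 = 0, and ∂_2 has invariant factor 2 > 1, so H_1 = Z/2.
  H_2: rank ker ∂_2 − rank ∂_3 = (10 − 10) − 0 = 0, and there is no ∂_3, so H_2 = 0.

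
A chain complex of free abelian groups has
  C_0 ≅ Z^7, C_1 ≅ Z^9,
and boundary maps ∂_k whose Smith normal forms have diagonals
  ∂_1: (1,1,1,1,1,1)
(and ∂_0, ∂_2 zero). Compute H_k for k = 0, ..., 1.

H_0 = Z,  H_1 = Z^3.

H_0: b_0 = 7 − 0 − 6 = 1; torsion from ∂_1 factors > 1: none. So H_0 = Z.
H_1: b_1 = 9 − 6 − 0 = 3; torsion from ∂_2 factors > 1: none. So H_1 = Z^3.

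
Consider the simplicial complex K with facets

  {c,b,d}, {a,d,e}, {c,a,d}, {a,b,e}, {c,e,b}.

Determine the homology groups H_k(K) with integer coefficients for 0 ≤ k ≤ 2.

Fix the vertex order a < b < c < d < e and write every simplex with vertices in increasing order. Then dim K = 2 and the simplices of K are:

  0-simplices (5): a, b, c, d, e
  1-simplices (10): ab, ac, ad, ae, bc, bd, be, cd, ce, de
  2-simplices (5): abe, acd, ade, bcd, bce

so the chain groups are C_0 ≅ Z^5, C_1 ≅ Z^10, C_2 ≅ Z^5.

Boundary ∂_1: C_1 → C_0 maps an edge to its endpoints' difference, ∂[p,q] = q − p.
The resulting 5×10 matrix has rank 4, and its Smith normal form has invariant factors (1,1,1,1).

Boundary ∂_2: C_2 → C_1 maps a triangle to the signed sum of its edges. For instance
  ∂bce = ce − be + bc,
  ∂bcd = cd − bd + bc.
This gives a 10×5 integer matrix of rank 5; reducing to Smith normal form yields diagonal entries (1,1,1,1,1).

Computing H_k = (kernel of ∂_k) / (image of ∂_{k+1}):

  H_0: rank C_0 − rank ∂_1 = 5 − 4 = 1, and the invariant factors of ∂_1 are all 1, so H_0 = Z.
  H_1: rank ker ∂_1 − rank ∂_2 = (10 − 4) − 5 = 1, and the invariant factors of ∂_2 are all 1, so H_1 = Z.
  H_2: rank ker ∂_2 − rank ∂_3 = (5 − 5) − 0 = 0, and there is no ∂_3, so H_2 = 0.

As a check, the Euler characteristic is 5 − 10 + 5 = 0, which agrees with 1 − 1 + 0 = 0.

H_0 = Z,  H_1 = Z,  H_2 = 0.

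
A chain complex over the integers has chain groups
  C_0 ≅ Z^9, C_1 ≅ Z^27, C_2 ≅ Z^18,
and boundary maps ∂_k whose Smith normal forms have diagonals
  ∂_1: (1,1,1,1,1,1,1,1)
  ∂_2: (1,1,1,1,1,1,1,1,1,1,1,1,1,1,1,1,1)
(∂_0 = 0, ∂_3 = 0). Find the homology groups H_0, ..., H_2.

H_0 = Z,  H_1 = Z^2,  H_2 = Z.

H_0: b_0 = 9 − 0 − 8 = 1; torsion from ∂_1 factors > 1: none. So H_0 = Z.
H_1: b_1 = 27 − 8 − 17 = 2; torsion from ∂_2 factors > 1: none. So H_1 = Z^2.
H_2: b_2 = 18 − 17 − 0 = 1; torsion from ∂_3 factors > 1: none. So H_2 = Z.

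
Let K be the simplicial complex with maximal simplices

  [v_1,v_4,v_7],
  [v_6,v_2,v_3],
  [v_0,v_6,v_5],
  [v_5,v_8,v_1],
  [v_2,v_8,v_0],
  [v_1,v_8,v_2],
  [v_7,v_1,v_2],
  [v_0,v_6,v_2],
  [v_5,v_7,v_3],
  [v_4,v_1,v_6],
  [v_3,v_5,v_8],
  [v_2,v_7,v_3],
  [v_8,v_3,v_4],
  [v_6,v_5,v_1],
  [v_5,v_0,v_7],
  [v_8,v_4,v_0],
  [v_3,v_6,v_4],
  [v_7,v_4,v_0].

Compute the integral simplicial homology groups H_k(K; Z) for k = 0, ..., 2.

H_0 = Z,  H_1 = Z^2,  H_2 = Z.

We work with the vertex ordering v_0 < v_1 < v_2 < v_3 < v_4 < v_5 < v_6 < v_7 < v_8. The simplices of K, each written with vertices in increasing order, are:

  0-simplices (9): [v_0], [v_1], [v_2], [v_3], [v_4], [v_5], [v_6], [v_7], [v_8]
  1-simplices (27): (27 of them)
  2-simplices (18): (18 of them)

Hence C_0 ≅ Z^9, C_1 ≅ Z^27, C_2 ≅ Z^18.

∂_1: C_1 → C_0 maps an edge to its endpoints' difference, ∂[p,q] = q − p. For instance
  ∂[v_0,v_7] = [v_7] − [v_0].
The 9×27 boundary matrix has rank 8 and Smith normal form diag(1,1,1,1,1,1,1,1).

Boundary ∂_2: C_2 → C_1 sends each 2-simplex [p,q,r] to [q,r] − [p,r] + [p,q]. For instance
  ∂[v_1,v_4,v_7] = [v_4,v_7] − [v_1,v_7] + [v_1,v_4],
  ∂[v_3,v_5,v_8] = [v_5,v_8] − [v_3,v_8] + [v_3,v_5].
The resulting 27×18 matrix has rank 17, and its Smith normal form has invariant factors (1,1,1,1,1,1,1,1,1,1,1,1,1,1,1,1,1).

Reading off H_k = ker ∂_k / im ∂_{k+1}:

  H_0: rank C_0 − rank ∂_1 = 9 − 8 = 1, and the invariant factors of ∂_1 are all 1, so H_0 ≅ Z.
  H_1: rank ker ∂_1 − rank ∂_2 = (27 − 8) − 17 = 2, and the invariant factors of ∂_2 are all 1, so H_1 ≅ Z^2.
  H_2: rank ker ∂_2 − rank ∂_3 = (18 − 17) − 0 = 1, and there is no ∂_3, so H_2 ≅ Z.

As a check, the Euler characteristic is 9 − 27 + 18 = 0, which agrees with 1 − 2 + 1 = 0.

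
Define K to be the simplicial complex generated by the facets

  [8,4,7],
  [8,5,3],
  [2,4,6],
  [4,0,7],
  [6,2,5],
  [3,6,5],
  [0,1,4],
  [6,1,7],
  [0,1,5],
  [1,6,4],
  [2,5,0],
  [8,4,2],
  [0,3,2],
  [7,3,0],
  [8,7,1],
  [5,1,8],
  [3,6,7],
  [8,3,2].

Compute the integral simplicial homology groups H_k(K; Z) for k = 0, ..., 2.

We work with the vertex ordering 0 < 1 < 2 < 3 < 4 < 5 < 6 < 7 < 8. The simplices of K, each written with vertices in increasing order, are:

  0-simplices (9): [0], [1], [2], [3], [4], [5], [6], [7], [8]
  1-simplices (27): (27 of them)
  2-simplices (18): [0,1,4], [0,1,5], [0,2,3], [0,2,5], [0,3,7], [0,4,7], [1,4,6], [1,5,8], [1,6,7], [1,7,8], [2,3,8], [2,4,6], [2,4,8], [2,5,6], [3,5,6], [3,5,8], [3,6,7], [4,7,8]

Hence C_0 ≅ Z^9, C_1 ≅ Z^27, C_2 ≅ Z^18.

The boundary map ∂_1: C_1 → C_0 sends each edge [p,q] (with p < q) to q − p. For instance
  ∂[1,7] = [7] − [1].
The 9×27 boundary matrix has rank 8 and Smith normal form diag(1,1,1,1,1,1,1,1).

Boundary ∂_2: C_2 → C_1 sends each 2-simplex [p,q,r] to [q,r] − [p,r] + [p,q]. For instance
  ∂[1,4,6] = [4,6] − [1,6] + [1,4],
  ∂[2,5,6] = [5,6] − [2,6] + [2,5].
The resulting 27×18 matrix has rank 18, and its Smith normal form has invariant factors (1,1,1,1,1,1,1,1,1,1,1,1,1,1,1,1,1,2).

Reading off H_k = ker ∂_k / im ∂_{k+1}:

  H_0: rank C_0 − rank ∂_1 = 9 − 8 = 1, and the invariant factors of ∂_1 are all 1, so H_0 ≅ Z.
  H_1: rank ker ∂_1 − rank ∂_2 = (27 − 8) − 18 = 1, and ∂_2 has invariant factor 2 > 1, so H_1 ≅ Z × Z/2.
  H_2: rank ker ∂_2 − rank ∂_3 = (18 − 18) − 0 = 0, and there is no ∂_3, so H_2 ≅ 0.

As a check, the Euler characteristic is 9 − 27 + 18 = 0, which agrees with 1 − 1 + 0 = 0.

H_0 ≅ Z,  H_1 ≅ Z × Z/2,  H_2 = 0.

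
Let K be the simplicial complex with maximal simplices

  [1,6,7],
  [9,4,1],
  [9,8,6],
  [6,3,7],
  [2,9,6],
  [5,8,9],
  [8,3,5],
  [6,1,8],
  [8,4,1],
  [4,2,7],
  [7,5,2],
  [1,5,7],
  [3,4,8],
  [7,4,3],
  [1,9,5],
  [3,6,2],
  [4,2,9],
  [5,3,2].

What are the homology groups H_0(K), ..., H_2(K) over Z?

H_0 = Z,  H_1 = Z ⊕ Z/2,  H_2 = 0.

Order the vertices as 1 < 2 < 3 < 4 < 5 < 6 < 7 < 8 < 9. Listing each simplex with vertices in this order, K has dimension 2 with simplices:

  0-simplices (9): [1], [2], [3], [4], [5], [6], [7], [8], [9]
  1-simplices (27): (27 of them)
  2-simplices (18): [1,4,8], [1,4,9], [1,5,7], [1,5,9], [1,6,7], [1,6,8], [2,3,5], [2,3,6], [2,4,7], [2,4,9], [2,5,7], [2,6,9], [3,4,7], [3,4,8], [3,5,8], [3,6,7], [5,8,9], [6,8,9]

so the chain groups are C_0 ≅ Z^9, C_1 ≅ Z^27, C_2 ≅ Z^18.

The boundary map ∂_1: C_1 → C_0 is given by ∂[p,q] = [q] − [p].
As a 9×27 matrix over Z this has rank 8, with invariant factors (1,1,1,1,1,1,1,1).

∂_2: C_2 → C_1 acts by ∂[p,q,r] = [q,r] − [p,r] + [p,q]. For instance
  ∂[3,6,7] = [6,7] − [3,7] + [3,6],
  ∂[1,5,7] = [5,7] − [1,7] + [1,5].
The 27×18 boundary matrix has rank 18 and Smith normal form diag(1,1,1,1,1,1,1,1,1,1,1,1,1,1,1,1,1,2).

Reading off H_k = ker ∂_k / im ∂_{k+1}:

  H_0: rank C_0 − rank ∂_1 = 9 − 8 = 1, and the invariant factors of ∂_1 are all 1, so H_0 = Z.
  H_1: rank ker ∂_1 − rank ∂_2 = (27 − 8) − 18 = 1, and ∂_2 has invariant factor 2 > 1, so H_1 = Z ⊕ Z/2.
  H_2: rank ker ∂_2 − rank ∂_3 = (18 − 18) − 0 = 0, and there is no ∂_3, so H_2 = 0.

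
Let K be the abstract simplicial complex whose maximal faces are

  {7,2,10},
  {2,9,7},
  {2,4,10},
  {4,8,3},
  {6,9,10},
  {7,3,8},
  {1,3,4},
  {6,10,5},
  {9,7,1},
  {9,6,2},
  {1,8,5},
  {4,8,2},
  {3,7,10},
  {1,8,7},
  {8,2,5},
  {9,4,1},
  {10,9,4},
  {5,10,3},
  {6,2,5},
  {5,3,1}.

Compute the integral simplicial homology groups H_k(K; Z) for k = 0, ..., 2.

Fix the vertex order 1 < 2 < 3 < 4 < 5 < 6 < 7 < 8 < 9 < 10 and write every simplex with vertices in increasing order. Then dim K = 2 and the simplices of K are:

  0-simplices (10): [1], [2], [3], [4], [5], [6], [7], [8], [9], [10]
  1-simplices (30): (30 of them)
  2-simplices (20): (20 of them)

Hence C_0 ≅ Z^10, C_1 ≅ Z^30, C_2 ≅ Z^20.

The boundary map ∂_1: C_1 → C_0 maps an edge to its endpoints' difference, ∂[p,q] = q − p.
The resulting 10×30 matrix has rank 9, and its Smith normal form has invariant factors (1,1,1,1,1,1,1,1,1).

∂_2: C_2 → C_1 maps a triangle to the signed sum of its edges. For instance
  ∂[2,4,8] = [4,8] − [2,8] + [2,4],
  ∂[2,5,6] = [5,6] − [2,6] + [2,5].
As a 30×20 matrix over Z this has rank 20, with invariant factors (1,1,1,1,1,1,1,1,1,1,1,1,1,1,1,1,1,1,1,2).

Reading off H_k = ker ∂_k / im ∂_{k+1}:

  H_0: rank C_0 − rank ∂_1 = 10 − 9 = 1, and the invariant factors of ∂_1 are all 1, so H_0 ≅ Z.
  H_1: rank ker ∂_1 − rank ∂_2 = (30 − 9) − 20 = 1, and ∂_2 has invariant factor 2 > 1, so H_1 ≅ Z × Z/2.
  H_2: rank ker ∂_2 − rank ∂_3 = (20 − 20) − 0 = 0, and there is no ∂_3, so H_2 ≅ 0.

As a check, the Euler characteristic is 10 − 30 + 20 = 0, which agrees with 1 − 1 + 0 = 0.

H_0 = Z,  H_1 = Z × Z/2,  H_2 = 0.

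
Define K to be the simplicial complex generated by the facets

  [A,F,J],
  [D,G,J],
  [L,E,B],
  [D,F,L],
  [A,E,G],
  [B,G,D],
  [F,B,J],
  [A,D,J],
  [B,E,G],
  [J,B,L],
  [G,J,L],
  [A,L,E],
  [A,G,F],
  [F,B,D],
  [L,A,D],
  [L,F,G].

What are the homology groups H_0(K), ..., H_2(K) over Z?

H_0 = Z,  H_1 = Z^2,  H_2 = Z.

Order the vertices as A < B < D < E < F < G < J < L. Listing each simplex with vertices in this order, K has dimension 2 with simplices:

  0-simplices (8): A, B, D, E, F, G, J, L
  1-simplices (24): AD, AE, AF, AG, AJ, AL, BD, BE, BF, BG, BJ, BL, DF, DG, DJ, DL, EG, EL, FG, FJ, FL, GJ, GL, JL
  2-simplices (16): ADJ, ADL, AEG, AEL, AFG, AFJ, BDF, BDG, BEG, BEL, BFJ, BJL, DFL, DGJ, FGL, GJL

Hence C_0 ≅ Z^8, C_1 ≅ Z^24, C_2 ≅ Z^16.

∂_1: C_1 → C_0 maps an edge to its endpoints' difference, ∂[p,q] = q − p.
This gives a 8×24 integer matrix of rank 7; reducing to Smith normal form yields diagonal entries (1,1,1,1,1,1,1).

Boundary ∂_2: C_2 → C_1 maps a triangle to the signed sum of its edges. For instance
  ∂BJL = JL − BL + BJ,
  ∂AEG = EG − AG + AE.
The resulting 24×16 matrix has rank 15, and its Smith normal form has invariant factors (1,1,1,1,1,1,1,1,1,1,1,1,1,1,1).

From H_k ≅ ker(∂_k) / im(∂_{k+1}) we obtain:

  H_0: rank C_0 − rank ∂_1 = 8 − 7 = 1, and the invariant factors of ∂_1 are all 1, so H_0 ≅ Z.
  H_1: rank ker ∂_1 − rank ∂_2 = (24 − 7) − 15 = 2, and the invariant factors of ∂_2 are all 1, so H_1 ≅ Z^2.
  H_2: rank ker ∂_2 − rank ∂_3 = (16 − 15) − 0 = 1, and there is no ∂_3, so H_2 ≅ Z.

(K is a triangulation of the torus T^2.)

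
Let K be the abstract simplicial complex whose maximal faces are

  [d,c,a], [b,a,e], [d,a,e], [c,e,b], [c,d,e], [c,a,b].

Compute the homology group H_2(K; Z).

Fix the vertex order a < b < c < d < e and write every simplex with vertices in increasing order. Then dim K = 2 and the simplices of K are:

  0-simplices (5): a, b, c, d, e
  1-simplices (9): ab, ac, ad, ae, bc, be, cd, ce, de
  2-simplices (6): abc, abe, acd, ade, bce, cde

so the chain groups are C_0 ≅ Z^5, C_1 ≅ Z^9, C_2 ≅ Z^6.

∂_1: C_1 → C_0 is given by ∂[p,q] = [q] − [p]. For instance
  ∂ad = d − a.
The 5×9 boundary matrix has rank 4 and Smith normal form diag(1,1,1,1).

∂_2: C_2 → C_1 sends each 2-simplex [p,q,r] to [q,r] − [p,r] + [p,q]. For instance
  ∂cde = de − ce + cd,
  ∂ade = de − ae + ad.
As a 9×6 matrix over Z this has rank 5, with invariant factors (1,1,1,1,1).

Reading off H_k = ker ∂_k / im ∂_{k+1}:

  H_2: rank ker ∂_2 − rank ∂_3 = (6 − 5) − 0 = 1, and there is no ∂_3, so H_2 ≅ Z.

H_2 ≅ Z.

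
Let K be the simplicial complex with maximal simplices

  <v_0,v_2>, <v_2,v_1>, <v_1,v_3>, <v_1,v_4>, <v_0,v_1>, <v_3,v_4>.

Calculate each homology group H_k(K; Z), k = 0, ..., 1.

H_0 = Z,  H_1 = Z^2.

We work with the vertex ordering v_0 < v_1 < v_2 < v_3 < v_4. The simplices of K, each written with vertices in increasing order, are:

  0-simplices (5): [v_0], [v_1], [v_2], [v_3], [v_4]
  1-simplices (6): [v_0,v_1], [v_0,v_2], [v_1,v_2], [v_1,v_3], [v_1,v_4], [v_3,v_4]

so the chain groups are C_0 ≅ Z^5, C_1 ≅ Z^6.

Boundary ∂_1: C_1 → C_0 sends each edge [p,q] (with p < q) to q − p.
The resulting 5×6 matrix has rank 4, and its Smith normal form has invariant factors (1,1,1,1).

Now H_k = ker ∂_k / im ∂_{k+1}, so:

  H_0: rank C_0 − rank ∂_1 = 5 − 4 = 1, and the invariant factors of ∂_1 are all 1, so H_0 = Z.
  H_1: rank ker ∂_1 − rank ∂_2 = (6 − 4) − 0 = 2, and there is no ∂_2, so H_1 = Z^2.

As a check, the Euler characteristic is 5 − 6 = -1, which agrees with 1 − 2 = -1.
(K is a triangulation of a wedge of 2 circles.)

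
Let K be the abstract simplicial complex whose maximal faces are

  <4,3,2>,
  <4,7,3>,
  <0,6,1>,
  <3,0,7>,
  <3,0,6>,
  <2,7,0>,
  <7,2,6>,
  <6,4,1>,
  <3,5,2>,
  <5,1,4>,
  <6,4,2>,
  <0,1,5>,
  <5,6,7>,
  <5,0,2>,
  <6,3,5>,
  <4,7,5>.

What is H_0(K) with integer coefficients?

Fix the vertex order 0 < 1 < 2 < 3 < 4 < 5 < 6 < 7 and write every simplex with vertices in increasing order. Then dim K = 2 and the simplices of K are:

  0-simplices (8): [0], [1], [2], [3], [4], [5], [6], [7]
  1-simplices (24): (24 of them)
  2-simplices (16): [0,1,5], [0,1,6], [0,2,5], [0,2,7], [0,3,6], [0,3,7], [1,4,5], [1,4,6], [2,3,4], [2,3,5], [2,4,6], [2,6,7], [3,4,7], [3,5,6], [4,5,7], [5,6,7]

giving chain groups C_0 ≅ Z^8, C_1 ≅ Z^24, C_2 ≅ Z^16.

Boundary ∂_1: C_1 → C_0 sends each edge [p,q] (with p < q) to q − p. For instance
  ∂[0,1] = [1] − [0].
As a 8×24 matrix over Z this has rank 7, with invariant factors (1,1,1,1,1,1,1).

The boundary map ∂_2: C_2 → C_1 acts by ∂[p,q,r] = [q,r] − [p,r] + [p,q]. For instance
  ∂[2,3,4] = [3,4] − [2,4] + [2,3],
  ∂[3,5,6] = [5,6] − [3,6] + [3,5].
This gives a 24×16 integer matrix of rank 15; reducing to Smith normal form yields diagonal entries (1,1,1,1,1,1,1,1,1,1,1,1,1,1,1).

Computing H_k = (kernel of ∂_k) / (image of ∂_{k+1}):

  H_0: rank C_0 − rank ∂_1 = 8 − 7 = 1, and the invariant factors of ∂_1 are all 1, so H_0 ≅ Z.

(K is a triangulation of the torus T^2.)

H_0 ≅ Z.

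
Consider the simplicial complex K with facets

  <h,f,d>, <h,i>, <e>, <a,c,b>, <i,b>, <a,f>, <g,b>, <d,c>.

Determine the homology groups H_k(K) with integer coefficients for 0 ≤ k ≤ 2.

H_0 ≅ Z^2,  H_1 ≅ Z^2,  H_2 = 0.

Order the vertices as a < b < c < d < e < f < g < h < i. Listing each simplex with vertices in this order, K has dimension 2 with simplices:

  0-simplices (9): a, b, c, d, e, f, g, h, i
  1-simplices (11): ab, ac, af, bc, bg, bi, cd, df, dh, fh, hi
  2-simplices (2): abc, dfh

so the chain groups are C_0 ≅ Z^9, C_1 ≅ Z^11, C_2 ≅ Z^2.

The boundary map ∂_1: C_1 → C_0 sends each edge [p,q] (with p < q) to q − p.
The 9×11 boundary matrix has rank 7 and Smith normal form diag(1,1,1,1,1,1,1).

∂_2: C_2 → C_1 acts by ∂[p,q,r] = [q,r] − [p,r] + [p,q]. For instance
  ∂dfh = fh − dh + df,
  ∂abc = bc − ac + ab.
The 11×2 boundary matrix has rank 2 and Smith normal form diag(1,1).

Now H_k = ker ∂_k / im ∂_{k+1}, so:

  H_0: rank C_0 − rank ∂_1 = 9 − 7 = 2, and the invariant factors of ∂_1 are all 1, so H_0 = Z^2.
  H_1: rank ker ∂_1 − rank ∂_2 = (11 − 7) − 2 = 2, and the invariant factors of ∂_2 are all 1, so H_1 = Z^2.
  H_2: rank ker ∂_2 − rank ∂_3 = (2 − 2) − 0 = 0, and there is no ∂_3, so H_2 = 0.

As a check, the Euler characteristic is 9 − 11 + 2 = 0, which agrees with 2 − 2 + 0 = 0.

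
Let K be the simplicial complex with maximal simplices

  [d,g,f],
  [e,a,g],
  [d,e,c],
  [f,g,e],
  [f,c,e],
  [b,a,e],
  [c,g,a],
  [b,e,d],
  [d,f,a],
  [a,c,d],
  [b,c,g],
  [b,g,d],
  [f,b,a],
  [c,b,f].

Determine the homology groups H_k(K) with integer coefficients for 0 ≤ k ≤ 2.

Fix the vertex order a < b < c < d < e < f < g and write every simplex with vertices in increasing order. Then dim K = 2 and the simplices of K are:

  0-simplices (7): a, b, c, d, e, f, g
  1-simplices (21): ab, ac, ad, ae, af, ag, bc, bd, be, bf, bg, cd, ce, cf, cg, de, df, dg, ef, eg, fg
  2-simplices (14): abe, abf, acd, acg, adf, aeg, bcf, bcg, bde, bdg, cde, cef, dfg, efg

Hence C_0 ≅ Z^7, C_1 ≅ Z^21, C_2 ≅ Z^14.

∂_1: C_1 → C_0 is given by ∂[p,q] = [q] − [p].
As a 7×21 matrix over Z this has rank 6, with invariant factors (1,1,1,1,1,1).

∂_2: C_2 → C_1 maps a triangle to the signed sum of its edges. For instance
  ∂abf = bf − af + ab,
  ∂bdg = dg − bg + bd.
This gives a 21×14 integer matrix of rank 13; reducing to Smith normal form yields diagonal entries (1,1,1,1,1,1,1,1,1,1,1,1,1).

Now H_k = ker ∂_k / im ∂_{k+1}, so:

  H_0: rank C_0 − rank ∂_1 = 7 − 6 = 1, and the invariant factors of ∂_1 are all 1, so H_0 = Z.
  H_1: rank ker ∂_1 − rank ∂_2 = (21 − 6) − 13 = 2, and the invariant factors of ∂_2 are all 1, so H_1 = Z^2.
  H_2: rank ker ∂_2 − rank ∂_3 = (14 − 13) − 0 = 1, and there is no ∂_3, so H_2 = Z.

As a check, the Euler characteristic is 7 − 21 + 14 = 0, which agrees with 1 − 2 + 1 = 0.
(K is a triangulation of the torus T^2.)

H_0 = Z,  H_1 = Z^2,  H_2 = Z.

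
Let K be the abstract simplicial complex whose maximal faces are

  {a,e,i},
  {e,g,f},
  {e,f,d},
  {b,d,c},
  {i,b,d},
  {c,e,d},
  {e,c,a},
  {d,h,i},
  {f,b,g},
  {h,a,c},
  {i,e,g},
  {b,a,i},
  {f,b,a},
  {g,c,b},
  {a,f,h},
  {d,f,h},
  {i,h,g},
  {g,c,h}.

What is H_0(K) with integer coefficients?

H_0 ≅ Z.

Order the vertices as a < b < c < d < e < f < g < h < i. Listing each simplex with vertices in this order, K has dimension 2 with simplices:

  0-simplices (9): a, b, c, d, e, f, g, h, i
  1-simplices (27): ab, ac, ae, af, ah, ai, bc, bd, bf, bg, bi, cd, ce, cg, ch, de, df, dh, di, ef, eg, ei, fg, fh, gh, gi, hi
  2-simplices (18): abf, abi, ace, ach, aei, afh, bcd, bcg, bdi, bfg, cde, cgh, def, dfh, dhi, efg, egi, ghi

giving chain groups C_0 ≅ Z^9, C_1 ≅ Z^27, C_2 ≅ Z^18.

Boundary ∂_1: C_1 → C_0 is given by ∂[p,q] = [q] − [p].
The resulting 9×27 matrix has rank 8, and its Smith normal form has invariant factors (1,1,1,1,1,1,1,1).

The boundary map ∂_2: C_2 → C_1 sends each 2-simplex [p,q,r] to [q,r] − [p,r] + [p,q]. For instance
  ∂aei = ei − ai + ae,
  ∂dfh = fh − dh + df.
This gives a 27×18 integer matrix of rank 17; reducing to Smith normal form yields diagonal entries (1,1,1,1,1,1,1,1,1,1,1,1,1,1,1,1,1).

Reading off H_k = ker ∂_k / im ∂_{k+1}:

  H_0: rank C_0 − rank ∂_1 = 9 − 8 = 1, and the invariant factors of ∂_1 are all 1, so H_0 ≅ Z.

(K is a triangulation of the torus T^2.)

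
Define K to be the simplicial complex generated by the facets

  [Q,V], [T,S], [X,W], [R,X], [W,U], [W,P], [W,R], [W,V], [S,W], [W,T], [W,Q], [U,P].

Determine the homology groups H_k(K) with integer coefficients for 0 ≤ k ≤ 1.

We work with the vertex ordering P < Q < R < S < T < U < V < W < X. The simplices of K, each written with vertices in increasing order, are:

  0-simplices (9): P, Q, R, S, T, U, V, W, X
  1-simplices (12): PU, PW, QV, QW, RW, RX, ST, SW, TW, UW, VW, WX

giving chain groups C_0 ≅ Z^9, C_1 ≅ Z^12.

Boundary ∂_1: C_1 → C_0 sends each edge [p,q] (with p < q) to q − p.
This gives a 9×12 integer matrix of rank 8; reducing to Smith normal form yields diagonal entries (1,1,1,1,1,1,1,1).

Computing H_k = (kernel of ∂_k) / (image of ∂_{k+1}):

  H_0: rank C_0 − rank ∂_1 = 9 − 8 = 1, and the invariant factors of ∂_1 are all 1, so H_0 = Z.
  H_1: rank ker ∂_1 − rank ∂_2 = (12 − 8) − 0 = 4, and there is no ∂_2, so H_1 = Z^4.

As a check, the Euler characteristic is 9 − 12 = -3, which agrees with 1 − 4 = -3.

H_0 = Z,  H_1 = Z^4.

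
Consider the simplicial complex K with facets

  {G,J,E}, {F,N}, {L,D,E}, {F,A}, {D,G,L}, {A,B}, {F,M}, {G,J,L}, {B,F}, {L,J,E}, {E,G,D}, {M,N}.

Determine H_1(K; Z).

H_1 ≅ Z^2.

Fix the vertex order A < B < D < E < F < G < J < L < M < N and write every simplex with vertices in increasing order. Then dim K = 2 and the simplices of K are:

  0-simplices (10): A, B, D, E, F, G, J, L, M, N
  1-simplices (15): AB, AF, BF, DE, DG, DL, EG, EJ, EL, FM, FN, GJ, GL, JL, MN
  2-simplices (6): DEG, DEL, DGL, EGJ, EJL, GJL

Hence C_0 ≅ Z^10, C_1 ≅ Z^15, C_2 ≅ Z^6.

Boundary ∂_1: C_1 → C_0 sends each edge [p,q] (with p < q) to q − p.
This gives a 10×15 integer matrix of rank 8; reducing to Smith normal form yields diagonal entries (1,1,1,1,1,1,1,1).

Boundary ∂_2: C_2 → C_1 acts by ∂[p,q,r] = [q,r] − [p,r] + [p,q]. For instance
  ∂DEG = EG − DG + DE,
  ∂DEL = EL − DL + DE.
The resulting 15×6 matrix has rank 5, and its Smith normal form has invariant factors (1,1,1,1,1).

Now H_k = ker ∂_k / im ∂_{k+1}, so:

  H_1: rank ker ∂_1 − rank ∂_2 = (15 − 8) − 5 = 2, and the invariant factors of ∂_2 are all 1, so H_1 ≅ Z^2.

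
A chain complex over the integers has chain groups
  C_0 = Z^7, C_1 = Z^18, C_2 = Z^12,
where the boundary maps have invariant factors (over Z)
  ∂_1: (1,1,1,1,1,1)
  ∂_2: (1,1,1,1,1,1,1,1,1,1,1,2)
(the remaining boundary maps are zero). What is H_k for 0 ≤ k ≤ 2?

H_0: b_0 = 7 − 0 − 6 = 1; torsion from ∂_1 factors > 1: none. So H_0 ≅ Z.
H_1: b_1 = 18 − 6 − 12 = 0; torsion from ∂_2 factors > 1: [2]. So H_1 ≅ Z/2Z.
H_2: b_2 = 12 − 12 − 0 = 0; torsion from ∂_3 factors > 1: none. So H_2 ≅ 0.

H_0 ≅ Z,  H_1 ≅ Z/2Z,  H_2 = 0.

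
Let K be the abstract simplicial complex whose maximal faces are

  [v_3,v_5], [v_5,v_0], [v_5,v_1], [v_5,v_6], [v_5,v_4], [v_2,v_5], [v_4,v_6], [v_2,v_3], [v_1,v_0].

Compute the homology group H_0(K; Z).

K has 7 vertices, 9 edges.
rank ∂_0 = 0, rank ∂_1 = 6 ⇒ b_0 = 7 − 0 − 6 = 1; all invariant factors of ∂_1 are 1 so no torsion. So H_0 = Z.

H_0 = Z.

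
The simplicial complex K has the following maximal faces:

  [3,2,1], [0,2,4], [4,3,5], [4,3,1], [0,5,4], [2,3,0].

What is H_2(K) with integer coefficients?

Order the vertices as 0 < 1 < 2 < 3 < 4 < 5. Listing each simplex with vertices in this order, K has dimension 2 with simplices:

  0-simplices (6): [0], [1], [2], [3], [4], [5]
  1-simplices (12): [0,2], [0,3], [0,4], [0,5], [1,2], [1,3], [1,4], [2,3], [2,4], [3,4], [3,5], [4,5]
  2-simplices (6): [0,2,3], [0,2,4], [0,4,5], [1,2,3], [1,3,4], [3,4,5]

so the chain groups are C_0 ≅ Z^6, C_1 ≅ Z^12, C_2 ≅ Z^6.

Boundary ∂_1: C_1 → C_0 is given by ∂[p,q] = [q] − [p]. For instance
  ∂[2,3] = [3] − [2].
The resulting 6×12 matrix has rank 5, and its Smith normal form has invariant factors (1,1,1,1,1).

∂_2: C_2 → C_1 sends each 2-simplex [p,q,r] to [q,r] − [p,r] + [p,q]. For instance
  ∂[1,2,3] = [2,3] − [1,3] + [1,2],
  ∂[0,4,5] = [4,5] − [0,5] + [0,4].
The resulting 12×6 matrix has rank 6, and its Smith normal form has invariant factors (1,1,1,1,1,1).

Now H_k = ker ∂_k / im ∂_{k+1}, so:

  H_2: rank ker ∂_2 − rank ∂_3 = (6 − 6) − 0 = 0, and there is no ∂_3, so H_2 ≅ 0.

H_2 ≅ 0.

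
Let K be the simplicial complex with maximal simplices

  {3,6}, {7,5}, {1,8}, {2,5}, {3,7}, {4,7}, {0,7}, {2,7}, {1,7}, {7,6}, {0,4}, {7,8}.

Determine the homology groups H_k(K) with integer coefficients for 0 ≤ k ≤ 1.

H_0 ≅ Z,  H_1 ≅ Z^4.

Fix the vertex order 0 < 1 < 2 < 3 < 4 < 5 < 6 < 7 < 8 and write every simplex with vertices in increasing order. Then dim K = 1 and the simplices of K are:

  0-simplices (9): [0], [1], [2], [3], [4], [5], [6], [7], [8]
  1-simplices (12): [0,4], [0,7], [1,7], [1,8], [2,5], [2,7], [3,6], [3,7], [4,7], [5,7], [6,7], [7,8]

Hence C_0 ≅ Z^9, C_1 ≅ Z^12.

∂_1: C_1 → C_0 sends each edge [p,q] (with p < q) to q − p. For instance
  ∂[4,7] = [7] − [4].
This gives a 9×12 integer matrix of rank 8; reducing to Smith normal form yields diagonal entries (1,1,1,1,1,1,1,1).

Reading off H_k = ker ∂_k / im ∂_{k+1}:

  H_0: rank C_0 − rank ∂_1 = 9 − 8 = 1, and the invariant factors of ∂_1 are all 1, so H_0 ≅ Z.
  H_1: rank ker ∂_1 − rank ∂_2 = (12 − 8) − 0 = 4, and there is no ∂_2, so H_1 ≅ Z^4.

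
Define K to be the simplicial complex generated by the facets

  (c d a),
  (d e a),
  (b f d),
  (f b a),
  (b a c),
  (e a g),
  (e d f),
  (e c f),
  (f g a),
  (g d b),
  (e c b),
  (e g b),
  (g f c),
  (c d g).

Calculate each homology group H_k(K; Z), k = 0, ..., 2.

H_0 = Z,  H_1 = Z^2,  H_2 = Z.

K has 7 vertices, 21 edges, 14 triangles.
rank ∂_0 = 0, rank ∂_1 = 6 ⇒ b_0 = 7 − 0 − 6 = 1; all invariant factors of ∂_1 are 1 so no torsion. So H_0 ≅ Z.
rank ∂_1 = 6, rank ∂_2 = 13 ⇒ b_1 = 21 − 6 − 13 = 2; all invariant factors of ∂_2 are 1 so no torsion. So H_1 ≅ Z^2.
rank ∂_2 = 13, rank ∂_3 = 0 ⇒ b_2 = 14 − 13 − 0 = 1. So H_2 ≅ Z.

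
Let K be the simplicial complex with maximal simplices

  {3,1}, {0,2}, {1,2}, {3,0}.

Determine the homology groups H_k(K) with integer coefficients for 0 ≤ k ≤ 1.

H_0 = Z,  H_1 = Z.

We work with the vertex ordering 0 < 1 < 2 < 3. The simplices of K, each written with vertices in increasing order, are:

  0-simplices (4): [0], [1], [2], [3]
  1-simplices (4): [0,2], [0,3], [1,2], [1,3]

Hence C_0 ≅ Z^4, C_1 ≅ Z^4.

The boundary map ∂_1: C_1 → C_0 is given by ∂[p,q] = [q] − [p].
The resulting 4×4 matrix has rank 3, and its Smith normal form has invariant factors (1,1,1).

From H_k ≅ ker(∂_k) / im(∂_{k+1}) we obtain:

  H_0: rank C_0 − rank ∂_1 = 4 − 3 = 1, and the invariant factors of ∂_1 are all 1, so H_0 = Z.
  H_1: rank ker ∂_1 − rank ∂_2 = (4 − 3) − 0 = 1, and there is no ∂_2, so H_1 = Z.

(K is a triangulation of the circle S^1.)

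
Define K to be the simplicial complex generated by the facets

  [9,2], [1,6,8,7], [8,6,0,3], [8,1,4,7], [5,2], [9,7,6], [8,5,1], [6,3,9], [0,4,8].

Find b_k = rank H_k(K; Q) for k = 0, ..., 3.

b_0 = 1, b_1 = 1, b_2 = 0, b_3 = 0.

Fix the vertex order 0 < 1 < 2 < 3 < 4 < 5 < 6 < 7 < 8 < 9 and write every simplex with vertices in increasing order. Then dim K = 3 and the simplices of K are:

  0-simplices (10): [0], [1], [2], [3], [4], [5], [6], [7], [8], [9]
  1-simplices (22): [0,3], [0,4], [0,6], [0,8], [1,4], [1,5], [1,6], [1,7], [1,8], [2,5], [2,9], [3,6], [3,8], [3,9], [4,7], [4,8], [5,8], [6,7], [6,8], [6,9], [7,8], [7,9]
  2-simplices (15): [0,3,6], [0,3,8], [0,4,8], [0,6,8], [1,4,7], [1,4,8], [1,5,8], [1,6,7], [1,6,8], [1,7,8], [3,6,8], [3,6,9], [4,7,8], [6,7,8], [6,7,9]
  3-simplices (3): [0,3,6,8], [1,4,7,8], [1,6,7,8]

giving chain groups C_0 ≅ Z^10, C_1 ≅ Z^22, C_2 ≅ Z^15, C_3 ≅ Z^3.

Boundary ∂_1: C_1 → C_0 is given by ∂[p,q] = [q] − [p]. For instance
  ∂[1,8] = [8] − [1].
As a 10×22 matrix over Z this has rank 9, with invariant factors (1,1,1,1,1,1,1,1,1).

The boundary map ∂_2: C_2 → C_1 maps a triangle to the signed sum of its edges. For instance
  ∂[6,7,9] = [7,9] − [6,9] + [6,7],
  ∂[0,4,8] = [4,8] − [0,8] + [0,4].
As a 22×15 matrix over Z this has rank 12, with invariant factors (1,1,1,1,1,1,1,1,1,1,1,1).

Boundary ∂_3: C_3 → C_2 sends each 3-simplex σ to the alternating sum Σ_i (−1)^i (σ with its i-th vertex removed). For instance
  ∂[1,6,7,8] = [6,7,8] − [1,7,8] + [1,6,8] − [1,6,7],
  ∂[0,3,6,8] = [3,6,8] − [0,6,8] + [0,3,8] − [0,3,6].
As a 15×3 matrix over Z this has rank 3, with invariant factors (1,1,1).

Reading off H_k = ker ∂_k / im ∂_{k+1}:

  H_0: rank C_0 − rank ∂_1 = 10 − 9 = 1, and the invariant factors of ∂_1 are all 1, so H_0 ≅ Z.
  H_1: rank ker ∂_1 − rank ∂_2 = (22 − 9) − 12 = 1, and the invariant factors of ∂_2 are all 1, so H_1 ≅ Z.
  H_2: rank ker ∂_2 − rank ∂_3 = (15 − 12) − 3 = 0, and the invariant factors of ∂_3 are all 1, so H_2 ≅ 0.
  H_3: rank ker ∂_3 − rank ∂_4 = (3 − 3) − 0 = 0, and there is no ∂_4, so H_3 ≅ 0.

Hence the Betti numbers are b_0 = 1, b_1 = 1, b_2 = 0, b_3 = 0.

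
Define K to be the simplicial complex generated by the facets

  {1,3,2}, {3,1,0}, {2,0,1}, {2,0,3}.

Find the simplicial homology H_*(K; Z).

Take the total order 0 < 1 < 2 < 3 on the vertex set. Then K (dimension 2) consists of the simplices:

  0-simplices (4): [0], [1], [2], [3]
  1-simplices (6): [0,1], [0,2], [0,3], [1,2], [1,3], [2,3]
  2-simplices (4): [0,1,2], [0,1,3], [0,2,3], [1,2,3]

giving chain groups C_0 ≅ Z^4, C_1 ≅ Z^6, C_2 ≅ Z^4.

Boundary ∂_1: C_1 → C_0 is given by ∂[p,q] = [q] − [p]. For instance
  ∂[2,3] = [3] − [2].
The 4×6 boundary matrix has rank 3 and Smith normal form diag(1,1,1).

∂_2: C_2 → C_1 acts by ∂[p,q,r] = [q,r] − [p,r] + [p,q]. For instance
  ∂[0,1,2] = [1,2] − [0,2] + [0,1],
  ∂[0,2,3] = [2,3] − [0,3] + [0,2].
The resulting 6×4 matrix has rank 3, and its Smith normal form has invariant factors (1,1,1).

Now H_k = ker ∂_k / im ∂_{k+1}, so:

  H_0: rank C_0 − rank ∂_1 = 4 − 3 = 1, and the invariant factors of ∂_1 are all 1, so H_0 = Z.
  H_1: rank ker ∂_1 − rank ∂_2 = (6 − 3) − 3 = 0, and the invariant factors of ∂_2 are all 1, so H_1 = 0.
  H_2: rank ker ∂_2 − rank ∂_3 = (4 − 3) − 0 = 1, and there is no ∂_3, so H_2 = Z.

H_0 = Z,  H_1 = 0,  H_2 = Z.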